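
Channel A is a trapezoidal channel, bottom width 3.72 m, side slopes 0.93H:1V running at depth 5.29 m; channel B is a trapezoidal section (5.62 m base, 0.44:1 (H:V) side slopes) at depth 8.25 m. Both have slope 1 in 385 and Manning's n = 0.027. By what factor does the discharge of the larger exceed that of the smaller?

Channel A: With bottom width b = 3.72 m and side slope z = 0.93: A = (b + zy)y = (3.72 + 0.93×5.29)×5.29 = 45.7 m²; P = b + 2y√(1+z²) = 3.72 + 2×5.29×1.366 = 18.17 m. Hydraulic radius R = A/P = 45.7/18.17 = 2.516 m. Q_A = (1/0.027)·45.7·2.516^(2/3)·√0.002597 = 159.6 m³/s.
Channel B: With bottom width b = 5.62 m and side slope z = 0.44: A = (b + zy)y = (5.62 + 0.44×8.25)×8.25 = 76.31 m²; P = b + 2y√(1+z²) = 5.62 + 2×8.25×1.093 = 23.65 m. Hydraulic radius R = A/P = 76.31/23.65 = 3.227 m. Q_B = (1/0.027)·76.31·3.227^(2/3)·√0.002597 = 314.6 m³/s.
The larger discharge is 314.6 m³/s and the smaller is 159.6 m³/s; the ratio is 1.97.

1.97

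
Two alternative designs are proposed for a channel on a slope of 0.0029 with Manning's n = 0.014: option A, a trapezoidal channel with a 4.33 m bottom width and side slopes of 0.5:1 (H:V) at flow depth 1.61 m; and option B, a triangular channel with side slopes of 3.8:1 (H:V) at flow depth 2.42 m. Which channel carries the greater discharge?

channel B

Channel A: With bottom width b = 4.33 m and side slope z = 0.5: A = (b + zy)y = (4.33 + 0.5×1.61)×1.61 = 8.267 m²; P = b + 2y√(1+z²) = 4.33 + 2×1.61×1.118 = 7.93 m. Hydraulic radius R = A/P = 8.267/7.93 = 1.043 m. Q_A = (1/0.014)·8.267·1.043^(2/3)·√0.0029 = 32.7 m³/s.
Channel B: For a triangular section with side slope z = 3.8: A = zy² = 3.8×2.42² = 22.25 m²; P = 2y√(1+z²) = 2×2.42×3.929 = 19.02 m. Hydraulic radius R = A/P = 22.25/19.02 = 1.17 m. Q_B = (1/0.014)·22.25·1.17^(2/3)·√0.0029 = 95.06 m³/s.
Q_A = 32.7 m³/s vs Q_B = 95.06 m³/s, so channel B carries more.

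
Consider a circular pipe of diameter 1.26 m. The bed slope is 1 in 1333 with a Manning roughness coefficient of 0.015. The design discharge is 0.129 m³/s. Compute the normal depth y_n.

Manning's equation rearranged: A R^(2/3) = nQ / (1·√S) = 0.015 × 0.129 / (√0.0007502) = 0.07065.
Try y = 0.357 m: A R^(2/3) = 0.1012 — over.
Try y = 0.217 m: A R^(2/3) = 0.03728 — short.
Try y = 0.298 m: A R^(2/3) = 0.07081 — ≈ 0.07065.

y_n = 0.298 m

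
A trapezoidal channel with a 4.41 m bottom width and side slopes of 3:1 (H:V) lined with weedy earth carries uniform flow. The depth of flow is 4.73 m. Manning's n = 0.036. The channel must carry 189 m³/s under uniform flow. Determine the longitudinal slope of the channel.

S = 0.00171

With bottom width b = 4.41 m and side slope z = 3: A = (b + zy)y = (4.41 + 3×4.73)×4.73 = 87.98 m²; P = b + 2y√(1+z²) = 4.41 + 2×4.73×3.162 = 34.33 m.
Hydraulic radius R = A/P = 87.98/34.33 = 2.563 m.
From Manning's equation, S = [nQ / (1 A R^(2/3))]² = [0.036 × 189 / (1 × 87.98 × 2.563^(2/3))]² = 0.00171.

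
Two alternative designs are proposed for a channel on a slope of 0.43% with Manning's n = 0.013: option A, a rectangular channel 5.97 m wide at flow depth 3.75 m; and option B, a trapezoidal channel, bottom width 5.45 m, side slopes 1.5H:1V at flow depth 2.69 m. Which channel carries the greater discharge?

channel B

Channel A: Flow area A = b·y = 5.97 × 3.75 = 22.39 m². Wetted perimeter P = b + 2y = 5.97 + 2×3.75 = 13.47 m. Hydraulic radius R = A/P = 22.39/13.47 = 1.662 m. Q_A = (1/0.013)·22.39·1.662^(2/3)·√0.0043 = 158.4 m³/s.
Channel B: With bottom width b = 5.45 m and side slope z = 1.5: A = (b + zy)y = (5.45 + 1.5×2.69)×2.69 = 25.51 m²; P = b + 2y√(1+z²) = 5.45 + 2×2.69×1.803 = 15.15 m. Hydraulic radius R = A/P = 25.51/15.15 = 1.684 m. Q_B = (1/0.013)·25.51·1.684^(2/3)·√0.0043 = 182.2 m³/s.
Q_A = 158.4 m³/s vs Q_B = 182.2 m³/s, so channel B carries more.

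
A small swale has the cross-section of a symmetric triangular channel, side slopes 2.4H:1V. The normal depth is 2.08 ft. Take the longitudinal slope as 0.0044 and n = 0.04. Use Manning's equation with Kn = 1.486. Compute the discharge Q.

Q = 24.9 ft³/s

For a triangular section with side slope z = 2.4: A = zy² = 2.4×2.08² = 10.38 ft²; P = 2y√(1+z²) = 2×2.08×2.6 = 10.82 ft.
Hydraulic radius R = A/P = 10.38/10.82 = 0.96 ft.
Manning's equation: Q = (1.486/n) A R^(2/3) S^(1/2) = (1.486/0.04) × 10.38 × 0.96^(2/3) × 0.0044^(1/2) = 24.9 ft³/s.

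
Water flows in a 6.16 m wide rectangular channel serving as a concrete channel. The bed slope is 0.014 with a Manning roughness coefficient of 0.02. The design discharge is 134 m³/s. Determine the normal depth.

Manning's equation rearranged: A R^(2/3) = nQ / (1·√S) = 0.02 × 134 / (√0.014) = 22.65.
Trying y = 2.23 m: A R^(2/3) = 16.31 — too small.
Trying y = 3.43 m: A R^(2/3) = 29.18 — too large.
Trying y = 2.84 m: A R^(2/3) = 22.7 — matches.

y_n = 2.84 m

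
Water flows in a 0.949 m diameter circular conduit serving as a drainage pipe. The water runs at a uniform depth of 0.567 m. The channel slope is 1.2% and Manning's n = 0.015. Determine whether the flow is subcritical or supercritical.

For a circular section of diameter D = 0.949 m at depth y = 0.567 m, the central angle is θ = 2 arccos(1 − 2y/D) = 3.534 rad. Then A = (D²/8)(θ − sin θ) = 0.4409 m² and P = Dθ/2 = 1.677 m.
Hydraulic radius R = A/P = 0.4409/1.677 = 0.2629 m.
V = (1/n) R^(2/3) √S = (1/0.015) × 0.2629^(2/3) × √0.012 = 2.997 m/s. Hydraulic depth D_h = A/T = 0.4409/0.9308 = 0.4737 m.
Froude number Fr = V/√(g·D_h) = 2.997/√(9.81×0.4737) = 1.39, which is greater than 1, so the flow is supercritical.

supercritical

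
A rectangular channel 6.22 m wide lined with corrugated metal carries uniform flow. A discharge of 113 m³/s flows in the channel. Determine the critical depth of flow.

For a rectangular channel, critical depth y_c = (q²/g)^(1/3) where q = Q/b = 113/6.22 = 18.17 m²/s.
So y_c = (18.17²/9.81)^(1/3) = 3.23 m.

y_c = 3.23 m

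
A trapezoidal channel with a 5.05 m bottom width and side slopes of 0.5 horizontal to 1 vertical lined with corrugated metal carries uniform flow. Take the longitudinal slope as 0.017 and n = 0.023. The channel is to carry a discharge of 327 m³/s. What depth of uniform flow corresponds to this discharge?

y_n = 4.62 m

Manning's equation rearranged: A R^(2/3) = nQ / (1·√S) = 0.023 × 327 / (√0.017) = 57.68.
Try y = 5.66 m: A R^(2/3) = 82.57 — high.
Try y = 4.62 m: A R^(2/3) = 57.71 — matches.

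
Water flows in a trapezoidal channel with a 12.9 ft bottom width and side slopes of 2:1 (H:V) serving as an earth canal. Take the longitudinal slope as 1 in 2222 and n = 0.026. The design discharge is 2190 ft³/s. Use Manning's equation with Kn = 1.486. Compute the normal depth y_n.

Manning's equation rearranged: A R^(2/3) = nQ / (1.486·√S) = 0.026 × 2190 / (1.486 × √0.00045) = 1806.
Trying y = 15 ft: A R^(2/3) = 2584 — over.
Trying y = 9.29 ft: A R^(2/3) = 897 — short.
Trying y = 12.8 ft: A R^(2/3) = 1808 — close enough.

y_n = 12.8 ft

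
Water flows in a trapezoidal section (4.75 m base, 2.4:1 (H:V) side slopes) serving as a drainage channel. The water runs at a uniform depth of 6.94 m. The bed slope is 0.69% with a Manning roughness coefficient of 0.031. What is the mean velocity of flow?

V = 6.34 m/s

With bottom width b = 4.75 m and side slope z = 2.4: A = (b + zy)y = (4.75 + 2.4×6.94)×6.94 = 148.6 m²; P = b + 2y√(1+z²) = 4.75 + 2×6.94×2.6 = 40.84 m.
Hydraulic radius R = A/P = 148.6/40.84 = 3.638 m.
From Manning's equation, V = (1/n) R^(2/3) S^(1/2) = (1/0.031) × 3.638^(2/3) × 0.0069^(1/2) = 6.34 m/s.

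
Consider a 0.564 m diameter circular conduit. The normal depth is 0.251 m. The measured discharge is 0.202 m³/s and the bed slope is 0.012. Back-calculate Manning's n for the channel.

n = 0.015

For a circular section of diameter D = 0.564 m at depth y = 0.251 m, the central angle is θ = 2 arccos(1 − 2y/D) = 2.921 rad. Then A = (D²/8)(θ − sin θ) = 0.1075 m² and P = Dθ/2 = 0.8238 m.
Hydraulic radius R = A/P = 0.1075/0.8238 = 0.1305 m.
Rearranging Manning's equation: n = (1/Q) A R^(2/3) S^(1/2) = (1/0.202) × 0.1075 × 0.1305^(2/3) × √0.012 = 0.015.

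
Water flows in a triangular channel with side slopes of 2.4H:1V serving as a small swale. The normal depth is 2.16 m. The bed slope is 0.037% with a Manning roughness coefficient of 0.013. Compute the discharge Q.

For a triangular section with side slope z = 2.4: A = zy² = 2.4×2.16² = 11.2 m²; P = 2y√(1+z²) = 2×2.16×2.6 = 11.23 m.
Hydraulic radius R = A/P = 11.2/11.23 = 0.9969 m.
Manning's equation: Q = (1/n) A R^(2/3) S^(1/2) = (1/0.013) × 11.2 × 0.9969^(2/3) × 0.00037^(1/2) = 16.5 m³/s.

Q = 16.5 m³/s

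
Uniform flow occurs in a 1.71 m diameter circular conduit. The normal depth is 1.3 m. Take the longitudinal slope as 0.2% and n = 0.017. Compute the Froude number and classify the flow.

For a circular section of diameter D = 1.71 m at depth y = 1.3 m, the central angle is θ = 2 arccos(1 − 2y/D) = 4.236 rad. Then A = (D²/8)(θ − sin θ) = 1.873 m² and P = Dθ/2 = 3.622 m.
Hydraulic radius R = A/P = 1.873/3.622 = 0.5172 m.
V = (1/n) R^(2/3) √S = (1/0.017) × 0.5172^(2/3) × √0.002 = 1.695 m/s. Hydraulic depth D_h = A/T = 1.873/1.46 = 1.283 m.
Froude number Fr = V/√(g·D_h) = 1.695/√(9.81×1.283) = 0.478, which is less than 1, so the flow is subcritical.

subcritical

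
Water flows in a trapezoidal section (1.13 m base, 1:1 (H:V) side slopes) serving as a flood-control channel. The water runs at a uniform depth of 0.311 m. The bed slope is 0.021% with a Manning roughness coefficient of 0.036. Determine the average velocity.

V = 0.148 m/s

With bottom width b = 1.13 m and side slope z = 1: A = (b + zy)y = (1.13 + 1×0.311)×0.311 = 0.4482 m²; P = b + 2y√(1+z²) = 1.13 + 2×0.311×1.414 = 2.01 m.
Hydraulic radius R = A/P = 0.4482/2.01 = 0.223 m.
From Manning's equation, V = (1/n) R^(2/3) S^(1/2) = (1/0.036) × 0.223^(2/3) × 0.00021^(1/2) = 0.148 m/s.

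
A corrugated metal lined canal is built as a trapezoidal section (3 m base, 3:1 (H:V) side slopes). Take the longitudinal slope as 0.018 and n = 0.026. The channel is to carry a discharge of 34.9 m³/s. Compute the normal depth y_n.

y_n = 1.22 m

Manning's equation rearranged: A R^(2/3) = nQ / (1·√S) = 0.026 × 34.9 / (√0.018) = 6.763.
Trying y = 1 m: A R^(2/3) = 4.472 — short.
Trying y = 1.41 m: A R^(2/3) = 9.186 — over.
Trying y = 1.22 m: A R^(2/3) = 6.756 — close enough.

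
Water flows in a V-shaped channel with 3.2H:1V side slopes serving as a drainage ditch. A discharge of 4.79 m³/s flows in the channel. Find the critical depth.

y_c = 0.855 m

At critical depth, Q² T / (g A³) = 1, i.e. A³/T = Q²/g = 4.79²/9.81 = 2.339.
At y = 0.741 m: A³/T = 1.144 — low.
At y = 1.09 m: A³/T = 7.878 — high.
At y = 0.855 m: A³/T = 2.339 — ≈ 2.339.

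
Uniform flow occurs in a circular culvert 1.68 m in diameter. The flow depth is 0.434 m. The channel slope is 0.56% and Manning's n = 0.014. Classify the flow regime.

supercritical

For a circular section of diameter D = 1.68 m at depth y = 0.434 m, the central angle is θ = 2 arccos(1 − 2y/D) = 2.133 rad. Then A = (D²/8)(θ − sin θ) = 0.4538 m² and P = Dθ/2 = 1.791 m.
Hydraulic radius R = A/P = 0.4538/1.791 = 0.2533 m.
V = (1/n) R^(2/3) √S = (1/0.014) × 0.2533^(2/3) × √0.0056 = 2.14 m/s. Hydraulic depth D_h = A/T = 0.4538/1.471 = 0.3086 m.
Froude number Fr = V/√(g·D_h) = 2.14/√(9.81×0.3086) = 1.23, which is greater than 1, so the flow is supercritical.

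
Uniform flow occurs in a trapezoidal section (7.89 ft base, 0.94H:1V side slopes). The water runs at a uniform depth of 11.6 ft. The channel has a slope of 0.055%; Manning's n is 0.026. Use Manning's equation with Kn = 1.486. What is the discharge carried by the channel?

Q = 909 ft³/s

With bottom width b = 7.89 ft and side slope z = 0.94: A = (b + zy)y = (7.89 + 0.94×11.6)×11.6 = 218 ft²; P = b + 2y√(1+z²) = 7.89 + 2×11.6×1.372 = 39.73 ft.
Hydraulic radius R = A/P = 218/39.73 = 5.487 ft.
Manning's equation: Q = (1.486/n) A R^(2/3) S^(1/2) = (1.486/0.026) × 218 × 5.487^(2/3) × 0.00055^(1/2) = 909 ft³/s.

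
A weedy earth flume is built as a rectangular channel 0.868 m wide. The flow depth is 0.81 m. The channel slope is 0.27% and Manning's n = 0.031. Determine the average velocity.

V = 0.722 m/s

Flow area A = b·y = 0.868 × 0.81 = 0.7031 m². Wetted perimeter P = b + 2y = 0.868 + 2×0.81 = 2.488 m.
Hydraulic radius R = A/P = 0.7031/2.488 = 0.2826 m.
From Manning's equation, V = (1/n) R^(2/3) S^(1/2) = (1/0.031) × 0.2826^(2/3) × 0.0027^(1/2) = 0.722 m/s.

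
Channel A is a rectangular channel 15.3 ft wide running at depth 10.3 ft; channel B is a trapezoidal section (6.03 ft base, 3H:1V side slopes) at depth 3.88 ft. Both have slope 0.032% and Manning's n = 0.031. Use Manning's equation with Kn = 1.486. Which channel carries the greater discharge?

Channel A: Flow area A = b·y = 15.3 × 10.3 = 157.6 ft². Wetted perimeter P = b + 2y = 15.3 + 2×10.3 = 35.9 ft. Hydraulic radius R = A/P = 157.6/35.9 = 4.39 ft. Q_A = (1.486/0.031)·157.6·4.39^(2/3)·√0.00032 = 362.3 ft³/s.
Channel B: With bottom width b = 6.03 ft and side slope z = 3: A = (b + zy)y = (6.03 + 3×3.88)×3.88 = 68.56 ft²; P = b + 2y√(1+z²) = 6.03 + 2×3.88×3.162 = 30.57 ft. Hydraulic radius R = A/P = 68.56/30.57 = 2.243 ft. Q_B = (1.486/0.031)·68.56·2.243^(2/3)·√0.00032 = 100.7 ft³/s.
Q_A = 362.3 ft³/s vs Q_B = 100.7 ft³/s, so channel A carries more.

channel A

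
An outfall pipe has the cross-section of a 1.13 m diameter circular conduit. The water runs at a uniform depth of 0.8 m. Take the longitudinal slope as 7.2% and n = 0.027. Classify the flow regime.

supercritical

For a circular section of diameter D = 1.13 m at depth y = 0.8 m, the central angle is θ = 2 arccos(1 − 2y/D) = 4 rad. Then A = (D²/8)(θ − sin θ) = 0.7591 m² and P = Dθ/2 = 2.26 m.
Hydraulic radius R = A/P = 0.7591/2.26 = 0.3359 m.
V = (1/n) R^(2/3) √S = (1/0.027) × 0.3359^(2/3) × √0.072 = 4.803 m/s. Hydraulic depth D_h = A/T = 0.7591/1.028 = 0.7387 m.
Froude number Fr = V/√(g·D_h) = 4.803/√(9.81×0.7387) = 1.78, which is greater than 1, so the flow is supercritical.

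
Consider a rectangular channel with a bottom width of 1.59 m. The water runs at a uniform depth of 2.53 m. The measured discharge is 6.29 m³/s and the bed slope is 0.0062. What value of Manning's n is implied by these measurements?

n = 0.036

Flow area A = b·y = 1.59 × 2.53 = 4.023 m². Wetted perimeter P = b + 2y = 1.59 + 2×2.53 = 6.65 m.
Hydraulic radius R = A/P = 4.023/6.65 = 0.6049 m.
Rearranging Manning's equation: n = (1/Q) A R^(2/3) S^(1/2) = (1/6.29) × 4.023 × 0.6049^(2/3) × √0.0062 = 0.036.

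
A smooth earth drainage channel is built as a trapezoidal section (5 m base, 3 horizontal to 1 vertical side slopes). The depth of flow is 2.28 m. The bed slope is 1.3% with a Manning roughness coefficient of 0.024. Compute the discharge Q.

With bottom width b = 5 m and side slope z = 3: A = (b + zy)y = (5 + 3×2.28)×2.28 = 27 m²; P = b + 2y√(1+z²) = 5 + 2×2.28×3.162 = 19.42 m.
Hydraulic radius R = A/P = 27/19.42 = 1.39 m.
Manning's equation: Q = (1/n) A R^(2/3) S^(1/2) = (1/0.024) × 27 × 1.39^(2/3) × 0.013^(1/2) = 160 m³/s.

Q = 160 m³/s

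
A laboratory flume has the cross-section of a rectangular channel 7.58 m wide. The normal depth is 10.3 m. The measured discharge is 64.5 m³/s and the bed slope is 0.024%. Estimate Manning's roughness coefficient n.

Flow area A = b·y = 7.58 × 10.3 = 78.07 m². Wetted perimeter P = b + 2y = 7.58 + 2×10.3 = 28.18 m.
Hydraulic radius R = A/P = 78.07/28.18 = 2.771 m.
Rearranging Manning's equation: n = (1/Q) A R^(2/3) S^(1/2) = (1/64.5) × 78.07 × 2.771^(2/3) × √0.00024 = 0.037.

n = 0.037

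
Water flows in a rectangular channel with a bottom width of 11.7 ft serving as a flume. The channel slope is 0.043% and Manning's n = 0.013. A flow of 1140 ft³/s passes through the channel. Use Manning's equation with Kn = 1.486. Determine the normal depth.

y_n = 15.6 ft

Manning's equation rearranged: A R^(2/3) = nQ / (1.486·√S) = 0.013 × 1140 / (1.486 × √0.00043) = 480.9.
Try y = 17.8 ft: A R^(2/3) = 559.5 — high.
Try y = 13.5 ft: A R^(2/3) = 403.4 — low.
Try y = 15.6 ft: A R^(2/3) = 479.2 — matches.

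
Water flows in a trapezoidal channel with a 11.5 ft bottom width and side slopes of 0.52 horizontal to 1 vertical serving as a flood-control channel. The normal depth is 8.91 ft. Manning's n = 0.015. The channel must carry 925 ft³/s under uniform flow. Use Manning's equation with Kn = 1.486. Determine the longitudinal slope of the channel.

S = 0.000559

With bottom width b = 11.5 ft and side slope z = 0.52: A = (b + zy)y = (11.5 + 0.52×8.91)×8.91 = 143.7 ft²; P = b + 2y√(1+z²) = 11.5 + 2×8.91×1.127 = 31.59 ft.
Hydraulic radius R = A/P = 143.7/31.59 = 4.551 ft.
From Manning's equation, S = [nQ / (1.486 A R^(2/3))]² = [0.015 × 925 / (1.486 × 143.7 × 4.551^(2/3))]² = 0.000559.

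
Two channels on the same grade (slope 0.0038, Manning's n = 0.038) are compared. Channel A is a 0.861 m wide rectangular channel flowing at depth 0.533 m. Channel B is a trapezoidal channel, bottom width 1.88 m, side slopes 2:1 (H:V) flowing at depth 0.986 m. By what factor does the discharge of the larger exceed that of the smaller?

15.4

Channel A: Flow area A = b·y = 0.861 × 0.533 = 0.4589 m². Wetted perimeter P = b + 2y = 0.861 + 2×0.533 = 1.927 m. Hydraulic radius R = A/P = 0.4589/1.927 = 0.2381 m. Q_A = (1/0.038)·0.4589·0.2381^(2/3)·√0.0038 = 0.286 m³/s.
Channel B: With bottom width b = 1.88 m and side slope z = 2: A = (b + zy)y = (1.88 + 2×0.986)×0.986 = 3.798 m²; P = b + 2y√(1+z²) = 1.88 + 2×0.986×2.236 = 6.29 m. Hydraulic radius R = A/P = 3.798/6.29 = 0.6039 m. Q_B = (1/0.038)·3.798·0.6039^(2/3)·√0.0038 = 4.402 m³/s.
The larger discharge is 4.402 m³/s and the smaller is 0.286 m³/s; the ratio is 15.4.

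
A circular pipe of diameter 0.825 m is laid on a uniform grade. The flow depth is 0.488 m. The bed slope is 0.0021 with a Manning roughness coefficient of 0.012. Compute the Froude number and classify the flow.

For a circular section of diameter D = 0.825 m at depth y = 0.488 m, the central angle is θ = 2 arccos(1 − 2y/D) = 3.51 rad. Then A = (D²/8)(θ − sin θ) = 0.3292 m² and P = Dθ/2 = 1.448 m.
Hydraulic radius R = A/P = 0.3292/1.448 = 0.2274 m.
V = (1/n) R^(2/3) √S = (1/0.012) × 0.2274^(2/3) × √0.0021 = 1.423 m/s. Hydraulic depth D_h = A/T = 0.3292/0.8111 = 0.4059 m.
Froude number Fr = V/√(g·D_h) = 1.423/√(9.81×0.4059) = 0.713, which is less than 1, so the flow is subcritical.

subcritical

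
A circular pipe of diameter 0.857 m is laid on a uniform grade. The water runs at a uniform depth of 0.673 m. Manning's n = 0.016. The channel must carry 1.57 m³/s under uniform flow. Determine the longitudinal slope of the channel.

For a circular section of diameter D = 0.857 m at depth y = 0.673 m, the central angle is θ = 2 arccos(1 − 2y/D) = 4.356 rad. Then A = (D²/8)(θ − sin θ) = 0.486 m² and P = Dθ/2 = 1.867 m.
Hydraulic radius R = A/P = 0.486/1.867 = 0.2603 m.
From Manning's equation, S = [nQ / (1 A R^(2/3))]² = [0.016 × 1.57 / (1 × 0.486 × 0.2603^(2/3))]² = 0.0161.

S = 0.0161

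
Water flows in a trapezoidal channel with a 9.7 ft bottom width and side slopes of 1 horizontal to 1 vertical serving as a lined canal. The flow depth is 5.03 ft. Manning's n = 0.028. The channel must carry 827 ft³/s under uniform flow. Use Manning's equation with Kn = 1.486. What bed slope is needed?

With bottom width b = 9.7 ft and side slope z = 1: A = (b + zy)y = (9.7 + 1×5.03)×5.03 = 74.09 ft²; P = b + 2y√(1+z²) = 9.7 + 2×5.03×1.414 = 23.93 ft.
Hydraulic radius R = A/P = 74.09/23.93 = 3.097 ft.
From Manning's equation, S = [nQ / (1.486 A R^(2/3))]² = [0.028 × 827 / (1.486 × 74.09 × 3.097^(2/3))]² = 0.0098.

S = 0.0098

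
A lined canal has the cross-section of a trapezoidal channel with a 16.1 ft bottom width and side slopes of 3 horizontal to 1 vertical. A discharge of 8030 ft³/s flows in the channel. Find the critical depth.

At critical depth, Q² T / (g A³) = 1, i.e. A³/T = Q²/g = 8030²/32.2 = 2003000.
Trying y = 12.2 ft: A³/T = 2976000 — too large.
Trying y = 9.63 ft: A³/T = 1101000 — too small.
Trying y = 11.1 ft: A³/T = 1994000 — matches.

y_c = 11.1 ft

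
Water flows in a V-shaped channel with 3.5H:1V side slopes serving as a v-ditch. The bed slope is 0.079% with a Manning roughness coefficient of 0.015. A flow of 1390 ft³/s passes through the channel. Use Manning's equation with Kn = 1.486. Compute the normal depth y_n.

y_n = 7.72 ft

Manning's equation rearranged: A R^(2/3) = nQ / (1.486·√S) = 0.015 × 1390 / (1.486 × √0.00079) = 499.2.
Trying y = 8.9 ft: A R^(2/3) = 730.7 — high.
Trying y = 6.42 ft: A R^(2/3) = 305.8 — low.
Trying y = 7.72 ft: A R^(2/3) = 500 — close enough.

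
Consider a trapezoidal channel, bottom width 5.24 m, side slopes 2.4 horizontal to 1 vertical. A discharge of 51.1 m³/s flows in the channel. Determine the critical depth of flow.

At critical depth, Q² T / (g A³) = 1, i.e. A³/T = Q²/g = 51.1²/9.81 = 266.2.
Trying y = 1.3 m: A³/T = 111.8 — low.
Trying y = 2.06 m: A³/T = 610.3 — high.
Trying y = 1.65 m: A³/T = 265.8 — matches.

y_c = 1.65 m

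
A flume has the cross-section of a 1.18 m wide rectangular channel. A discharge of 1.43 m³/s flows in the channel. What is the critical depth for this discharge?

y_c = 0.531 m

For a rectangular channel, critical depth y_c = (q²/g)^(1/3) where q = Q/b = 1.43/1.18 = 1.212 m²/s.
So y_c = (1.212²/9.81)^(1/3) = 0.531 m.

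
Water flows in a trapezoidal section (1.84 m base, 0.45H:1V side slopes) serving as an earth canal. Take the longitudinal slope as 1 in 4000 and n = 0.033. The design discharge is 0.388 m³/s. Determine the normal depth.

Manning's equation rearranged: A R^(2/3) = nQ / (1·√S) = 0.033 × 0.388 / (√0.00025) = 0.8098.
Trying y = 0.843 m: A R^(2/3) = 1.19 — too large.
Trying y = 0.664 m: A R^(2/3) = 0.8101 — close enough.

y_n = 0.664 m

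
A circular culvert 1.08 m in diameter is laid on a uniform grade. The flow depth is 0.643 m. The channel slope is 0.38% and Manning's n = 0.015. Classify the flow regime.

subcritical

For a circular section of diameter D = 1.08 m at depth y = 0.643 m, the central angle is θ = 2 arccos(1 − 2y/D) = 3.525 rad. Then A = (D²/8)(θ − sin θ) = 0.5686 m² and P = Dθ/2 = 1.904 m.
Hydraulic radius R = A/P = 0.5686/1.904 = 0.2987 m.
V = (1/n) R^(2/3) √S = (1/0.015) × 0.2987^(2/3) × √0.0038 = 1.836 m/s. Hydraulic depth D_h = A/T = 0.5686/1.06 = 0.5363 m.
Froude number Fr = V/√(g·D_h) = 1.836/√(9.81×0.5363) = 0.801, which is less than 1, so the flow is subcritical.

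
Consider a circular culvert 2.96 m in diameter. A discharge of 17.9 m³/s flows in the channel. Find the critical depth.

At critical depth, Q² T / (g A³) = 1, i.e. A³/T = Q²/g = 17.9²/9.81 = 32.66.
Trying y = 1.62 m: A³/T = 19.43 — short.
Trying y = 2.05 m: A³/T = 48.14 — over.
Trying y = 1.86 m: A³/T = 32.99 — matches.

y_c = 1.86 m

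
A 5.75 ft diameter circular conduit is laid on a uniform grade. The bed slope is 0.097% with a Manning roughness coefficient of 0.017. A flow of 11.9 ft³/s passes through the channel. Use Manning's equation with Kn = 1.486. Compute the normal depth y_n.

Manning's equation rearranged: A R^(2/3) = nQ / (1.486·√S) = 0.017 × 11.9 / (1.486 × √0.00097) = 4.371.
Try y = 1.67 ft: A R^(2/3) = 6.082 — too large.
Try y = 1.41 ft: A R^(2/3) = 4.36 — close enough.

y_n = 1.41 ft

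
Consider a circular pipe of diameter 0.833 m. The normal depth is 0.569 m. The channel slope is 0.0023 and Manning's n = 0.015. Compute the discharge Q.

Q = 0.496 m³/s

For a circular section of diameter D = 0.833 m at depth y = 0.569 m, the central angle is θ = 2 arccos(1 − 2y/D) = 3.891 rad. Then A = (D²/8)(θ − sin θ) = 0.3966 m² and P = Dθ/2 = 1.621 m.
Hydraulic radius R = A/P = 0.3966/1.621 = 0.2447 m.
Manning's equation: Q = (1/n) A R^(2/3) S^(1/2) = (1/0.015) × 0.3966 × 0.2447^(2/3) × 0.0023^(1/2) = 0.496 m³/s.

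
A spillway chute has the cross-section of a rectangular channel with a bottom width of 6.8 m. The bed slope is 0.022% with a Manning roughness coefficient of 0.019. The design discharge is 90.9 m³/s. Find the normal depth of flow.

Manning's equation rearranged: A R^(2/3) = nQ / (1·√S) = 0.019 × 90.9 / (√0.00022) = 116.4.
Trying y = 11.1 m: A R^(2/3) = 142.8 — over.
Trying y = 6.58 m: A R^(2/3) = 76.64 — short.
Trying y = 9.32 m: A R^(2/3) = 116.5 — ≈ 116.4.

y_n = 9.32 m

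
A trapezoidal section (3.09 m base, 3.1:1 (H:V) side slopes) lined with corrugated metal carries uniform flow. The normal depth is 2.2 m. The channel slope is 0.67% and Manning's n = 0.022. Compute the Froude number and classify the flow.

supercritical

With bottom width b = 3.09 m and side slope z = 3.1: A = (b + zy)y = (3.09 + 3.1×2.2)×2.2 = 21.8 m²; P = b + 2y√(1+z²) = 3.09 + 2×2.2×3.257 = 17.42 m.
Hydraulic radius R = A/P = 21.8/17.42 = 1.251 m.
V = (1/n) R^(2/3) √S = (1/0.022) × 1.251^(2/3) × √0.0067 = 4.321 m/s. Hydraulic depth D_h = A/T = 21.8/16.73 = 1.303 m.
Froude number Fr = V/√(g·D_h) = 4.321/√(9.81×1.303) = 1.21, which is greater than 1, so the flow is supercritical.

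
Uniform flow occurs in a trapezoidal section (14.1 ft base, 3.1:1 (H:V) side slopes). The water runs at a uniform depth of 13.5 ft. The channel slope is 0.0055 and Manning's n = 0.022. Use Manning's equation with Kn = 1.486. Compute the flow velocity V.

V = 19 ft/s

With bottom width b = 14.1 ft and side slope z = 3.1: A = (b + zy)y = (14.1 + 3.1×13.5)×13.5 = 755.3 ft²; P = b + 2y√(1+z²) = 14.1 + 2×13.5×3.257 = 102 ft.
Hydraulic radius R = A/P = 755.3/102 = 7.402 ft.
From Manning's equation, V = (1.486/n) R^(2/3) S^(1/2) = (1.486/0.022) × 7.402^(2/3) × 0.0055^(1/2) = 19 ft/s.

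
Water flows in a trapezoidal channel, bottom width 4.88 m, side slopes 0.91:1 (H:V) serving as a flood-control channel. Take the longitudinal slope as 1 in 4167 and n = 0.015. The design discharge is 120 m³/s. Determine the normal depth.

y_n = 5.74 m

Manning's equation rearranged: A R^(2/3) = nQ / (1·√S) = 0.015 × 120 / (√0.00024) = 116.2.
Try y = 4.42 m: A R^(2/3) = 69.31 — too small.
Try y = 6.98 m: A R^(2/3) = 173.8 — too large.
Try y = 5.74 m: A R^(2/3) = 116.4 — close enough.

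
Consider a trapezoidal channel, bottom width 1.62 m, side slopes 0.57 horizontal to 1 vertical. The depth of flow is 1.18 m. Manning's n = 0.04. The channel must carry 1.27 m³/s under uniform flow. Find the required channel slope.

S = 0.000662

With bottom width b = 1.62 m and side slope z = 0.57: A = (b + zy)y = (1.62 + 0.57×1.18)×1.18 = 2.705 m²; P = b + 2y√(1+z²) = 1.62 + 2×1.18×1.151 = 4.336 m.
Hydraulic radius R = A/P = 2.705/4.336 = 0.6238 m.
From Manning's equation, S = [nQ / (1 A R^(2/3))]² = [0.04 × 1.27 / (1 × 2.705 × 0.6238^(2/3))]² = 0.000662.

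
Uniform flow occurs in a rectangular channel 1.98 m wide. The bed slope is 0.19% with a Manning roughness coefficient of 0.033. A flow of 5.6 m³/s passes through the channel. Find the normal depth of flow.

y_n = 2.66 m

Manning's equation rearranged: A R^(2/3) = nQ / (1·√S) = 0.033 × 5.6 / (√0.0019) = 4.24.
Try y = 3.37 m: A R^(2/3) = 5.582 — over.
Try y = 2.66 m: A R^(2/3) = 4.237 — close enough.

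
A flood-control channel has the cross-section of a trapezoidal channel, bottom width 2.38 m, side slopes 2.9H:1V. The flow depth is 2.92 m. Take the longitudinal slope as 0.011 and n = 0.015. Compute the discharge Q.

With bottom width b = 2.38 m and side slope z = 2.9: A = (b + zy)y = (2.38 + 2.9×2.92)×2.92 = 31.68 m²; P = b + 2y√(1+z²) = 2.38 + 2×2.92×3.068 = 20.29 m.
Hydraulic radius R = A/P = 31.68/20.29 = 1.561 m.
Manning's equation: Q = (1/n) A R^(2/3) S^(1/2) = (1/0.015) × 31.68 × 1.561^(2/3) × 0.011^(1/2) = 298 m³/s.

Q = 298 m³/s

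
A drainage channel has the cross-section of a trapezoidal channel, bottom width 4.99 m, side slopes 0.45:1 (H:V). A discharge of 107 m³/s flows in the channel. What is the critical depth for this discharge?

At critical depth, Q² T / (g A³) = 1, i.e. A³/T = Q²/g = 107²/9.81 = 1167.
Try y = 2.78 m: A³/T = 697.1 — too small.
Try y = 3.93 m: A³/T = 2198 — too large.
Try y = 3.25 m: A³/T = 1165 — close enough.

y_c = 3.25 m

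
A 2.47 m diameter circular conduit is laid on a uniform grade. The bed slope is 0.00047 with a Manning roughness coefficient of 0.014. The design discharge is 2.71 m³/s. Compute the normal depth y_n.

Manning's equation rearranged: A R^(2/3) = nQ / (1·√S) = 0.014 × 2.71 / (√0.00047) = 1.75.
Try y = 0.931 m: A R^(2/3) = 1.049 — low.
Try y = 1.55 m: A R^(2/3) = 2.497 — high.
Try y = 1.24 m: A R^(2/3) = 1.749 — close enough.

y_n = 1.24 m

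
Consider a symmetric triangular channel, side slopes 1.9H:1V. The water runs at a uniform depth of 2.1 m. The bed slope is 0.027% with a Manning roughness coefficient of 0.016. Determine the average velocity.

V = 0.978 m/s

For a triangular section with side slope z = 1.9: A = zy² = 1.9×2.1² = 8.379 m²; P = 2y√(1+z²) = 2×2.1×2.147 = 9.018 m.
Hydraulic radius R = A/P = 8.379/9.018 = 0.9292 m.
From Manning's equation, V = (1/n) R^(2/3) S^(1/2) = (1/0.016) × 0.9292^(2/3) × 0.00027^(1/2) = 0.978 m/s.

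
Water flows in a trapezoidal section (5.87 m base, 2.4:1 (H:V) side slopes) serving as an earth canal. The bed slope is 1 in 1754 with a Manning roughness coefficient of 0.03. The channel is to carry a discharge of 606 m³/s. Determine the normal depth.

y_n = 9.36 m

Manning's equation rearranged: A R^(2/3) = nQ / (1·√S) = 0.03 × 606 / (√0.0005701) = 761.4.
Try y = 8.38 m: A R^(2/3) = 584.9 — low.
Try y = 9.36 m: A R^(2/3) = 761.2 — matches.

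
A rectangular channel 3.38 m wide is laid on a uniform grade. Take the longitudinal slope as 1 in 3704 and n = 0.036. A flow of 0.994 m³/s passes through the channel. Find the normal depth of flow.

Manning's equation rearranged: A R^(2/3) = nQ / (1·√S) = 0.036 × 0.994 / (√0.00027) = 2.178.
At y = 0.709 m: A R^(2/3) = 1.509 — low.
At y = 0.913 m: A R^(2/3) = 2.178 — close enough.

y_n = 0.913 m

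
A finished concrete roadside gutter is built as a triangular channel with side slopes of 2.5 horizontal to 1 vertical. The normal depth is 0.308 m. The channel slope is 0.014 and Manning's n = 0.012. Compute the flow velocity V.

For a triangular section with side slope z = 2.5: A = zy² = 2.5×0.308² = 0.2372 m²; P = 2y√(1+z²) = 2×0.308×2.693 = 1.659 m.
Hydraulic radius R = A/P = 0.2372/1.659 = 0.143 m.
From Manning's equation, V = (1/n) R^(2/3) S^(1/2) = (1/0.012) × 0.143^(2/3) × 0.014^(1/2) = 2.7 m/s.

V = 2.7 m/s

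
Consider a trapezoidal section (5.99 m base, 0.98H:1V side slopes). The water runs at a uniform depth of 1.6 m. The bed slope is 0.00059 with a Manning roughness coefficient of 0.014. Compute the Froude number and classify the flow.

With bottom width b = 5.99 m and side slope z = 0.98: A = (b + zy)y = (5.99 + 0.98×1.6)×1.6 = 12.09 m²; P = b + 2y√(1+z²) = 5.99 + 2×1.6×1.4 = 10.47 m.
Hydraulic radius R = A/P = 12.09/10.47 = 1.155 m.
V = (1/n) R^(2/3) √S = (1/0.014) × 1.155^(2/3) × √0.00059 = 1.91 m/s. Hydraulic depth D_h = A/T = 12.09/9.126 = 1.325 m.
Froude number Fr = V/√(g·D_h) = 1.91/√(9.81×1.325) = 0.53, which is less than 1, so the flow is subcritical.

subcritical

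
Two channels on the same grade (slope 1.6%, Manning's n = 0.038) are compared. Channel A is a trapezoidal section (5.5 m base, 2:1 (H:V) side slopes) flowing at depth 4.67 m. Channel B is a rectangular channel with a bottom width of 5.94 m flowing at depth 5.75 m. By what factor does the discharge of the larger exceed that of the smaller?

Channel A: With bottom width b = 5.5 m and side slope z = 2: A = (b + zy)y = (5.5 + 2×4.67)×4.67 = 69.3 m²; P = b + 2y√(1+z²) = 5.5 + 2×4.67×2.236 = 26.38 m. Hydraulic radius R = A/P = 69.3/26.38 = 2.627 m. Q_A = (1/0.038)·69.3·2.627^(2/3)·√0.016 = 439.2 m³/s.
Channel B: Flow area A = b·y = 5.94 × 5.75 = 34.16 m². Wetted perimeter P = b + 2y = 5.94 + 2×5.75 = 17.44 m. Hydraulic radius R = A/P = 34.16/17.44 = 1.958 m. Q_B = (1/0.038)·34.16·1.958^(2/3)·√0.016 = 178 m³/s.
The larger discharge is 439.2 m³/s and the smaller is 178 m³/s; the ratio is 2.47.

2.47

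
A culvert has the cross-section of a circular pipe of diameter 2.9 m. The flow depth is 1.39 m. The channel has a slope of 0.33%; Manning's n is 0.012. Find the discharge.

Q = 11.9 m³/s

For a circular section of diameter D = 2.9 m at depth y = 1.39 m, the central angle is θ = 2 arccos(1 − 2y/D) = 3.059 rad. Then A = (D²/8)(θ − sin θ) = 3.129 m² and P = Dθ/2 = 4.435 m.
Hydraulic radius R = A/P = 3.129/4.435 = 0.7054 m.
Manning's equation: Q = (1/n) A R^(2/3) S^(1/2) = (1/0.012) × 3.129 × 0.7054^(2/3) × 0.0033^(1/2) = 11.9 m³/s.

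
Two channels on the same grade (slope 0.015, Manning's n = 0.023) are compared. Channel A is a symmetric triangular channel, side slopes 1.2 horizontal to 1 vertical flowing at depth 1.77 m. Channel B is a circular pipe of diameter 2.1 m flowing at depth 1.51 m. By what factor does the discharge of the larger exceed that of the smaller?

Channel A: For a triangular section with side slope z = 1.2: A = zy² = 1.2×1.77² = 3.759 m²; P = 2y√(1+z²) = 2×1.77×1.562 = 5.53 m. Hydraulic radius R = A/P = 3.759/5.53 = 0.6799 m. Q_A = (1/0.023)·3.759·0.6799^(2/3)·√0.015 = 15.48 m³/s.
Channel B: For a circular section of diameter D = 2.1 m at depth y = 1.51 m, the central angle is θ = 2 arccos(1 − 2y/D) = 4.049 rad. Then A = (D²/8)(θ − sin θ) = 2.666 m² and P = Dθ/2 = 4.251 m. Hydraulic radius R = A/P = 2.666/4.251 = 0.6271 m. Q_B = (1/0.023)·2.666·0.6271^(2/3)·√0.015 = 10.4 m³/s.
The larger discharge is 15.48 m³/s and the smaller is 10.4 m³/s; the ratio is 1.49.

1.49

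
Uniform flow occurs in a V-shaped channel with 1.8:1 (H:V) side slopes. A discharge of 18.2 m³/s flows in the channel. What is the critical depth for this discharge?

At critical depth, Q² T / (g A³) = 1, i.e. A³/T = Q²/g = 18.2²/9.81 = 33.77.
Try y = 1.37 m: A³/T = 7.818 — too small.
Try y = 2.05 m: A³/T = 58.65 — too large.
Try y = 1.84 m: A³/T = 34.17 — matches.

y_c = 1.84 m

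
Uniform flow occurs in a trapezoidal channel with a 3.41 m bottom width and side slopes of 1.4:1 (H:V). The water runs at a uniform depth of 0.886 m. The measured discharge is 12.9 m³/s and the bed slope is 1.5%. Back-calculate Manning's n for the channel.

With bottom width b = 3.41 m and side slope z = 1.4: A = (b + zy)y = (3.41 + 1.4×0.886)×0.886 = 4.12 m²; P = b + 2y√(1+z²) = 3.41 + 2×0.886×1.72 = 6.459 m.
Hydraulic radius R = A/P = 4.12/6.459 = 0.6379 m.
Rearranging Manning's equation: n = (1/Q) A R^(2/3) S^(1/2) = (1/12.9) × 4.12 × 0.6379^(2/3) × √0.015 = 0.029.

n = 0.029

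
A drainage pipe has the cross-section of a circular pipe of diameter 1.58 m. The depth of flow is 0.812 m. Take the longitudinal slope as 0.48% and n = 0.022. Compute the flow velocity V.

For a circular section of diameter D = 1.58 m at depth y = 0.812 m, the central angle is θ = 2 arccos(1 − 2y/D) = 3.197 rad. Then A = (D²/8)(θ − sin θ) = 1.015 m² and P = Dθ/2 = 2.526 m.
Hydraulic radius R = A/P = 1.015/2.526 = 0.4019 m.
From Manning's equation, V = (1/n) R^(2/3) S^(1/2) = (1/0.022) × 0.4019^(2/3) × 0.0048^(1/2) = 1.71 m/s.

V = 1.71 m/s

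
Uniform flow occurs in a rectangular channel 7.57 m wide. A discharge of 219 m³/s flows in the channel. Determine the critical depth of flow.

For a rectangular channel, critical depth y_c = (q²/g)^(1/3) where q = Q/b = 219/7.57 = 28.93 m²/s.
So y_c = (28.93²/9.81)^(1/3) = 4.4 m.

y_c = 4.4 m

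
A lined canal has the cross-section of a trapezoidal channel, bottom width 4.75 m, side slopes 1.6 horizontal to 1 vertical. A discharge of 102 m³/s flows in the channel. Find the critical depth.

At critical depth, Q² T / (g A³) = 1, i.e. A³/T = Q²/g = 102²/9.81 = 1061.
Try y = 2.35 m: A³/T = 651.9 — too small.
Try y = 2.92 m: A³/T = 1478 — too large.
Try y = 2.68 m: A³/T = 1066 — matches.

y_c = 2.68 m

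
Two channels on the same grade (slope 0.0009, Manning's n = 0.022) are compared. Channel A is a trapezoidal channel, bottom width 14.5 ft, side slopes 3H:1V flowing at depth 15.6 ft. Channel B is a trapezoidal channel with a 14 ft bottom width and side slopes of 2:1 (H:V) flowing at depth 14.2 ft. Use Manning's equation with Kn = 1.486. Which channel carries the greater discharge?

Channel A: With bottom width b = 14.5 ft and side slope z = 3: A = (b + zy)y = (14.5 + 3×15.6)×15.6 = 956.3 ft²; P = b + 2y√(1+z²) = 14.5 + 2×15.6×3.162 = 113.2 ft. Hydraulic radius R = A/P = 956.3/113.2 = 8.45 ft. Q_A = (1.486/0.022)·956.3·8.45^(2/3)·√0.0009 = 8039 ft³/s.
Channel B: With bottom width b = 14 ft and side slope z = 2: A = (b + zy)y = (14 + 2×14.2)×14.2 = 602.1 ft²; P = b + 2y√(1+z²) = 14 + 2×14.2×2.236 = 77.5 ft. Hydraulic radius R = A/P = 602.1/77.5 = 7.768 ft. Q_B = (1.486/0.022)·602.1·7.768^(2/3)·√0.0009 = 4785 ft³/s.
Q_A = 8039 ft³/s vs Q_B = 4785 ft³/s, so channel A carries more.

channel A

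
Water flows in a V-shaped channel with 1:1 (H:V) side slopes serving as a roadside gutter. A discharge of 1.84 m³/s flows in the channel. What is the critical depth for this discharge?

At critical depth, Q² T / (g A³) = 1, i.e. A³/T = Q²/g = 1.84²/9.81 = 0.3451.
Try y = 1.16 m: A³/T = 1.05 — too large.
Try y = 0.72 m: A³/T = 0.09675 — too small.
Try y = 0.929 m: A³/T = 0.346 — close enough.

y_c = 0.929 m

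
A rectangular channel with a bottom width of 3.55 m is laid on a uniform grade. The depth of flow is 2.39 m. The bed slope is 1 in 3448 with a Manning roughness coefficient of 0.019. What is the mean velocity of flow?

Flow area A = b·y = 3.55 × 2.39 = 8.485 m². Wetted perimeter P = b + 2y = 3.55 + 2×2.39 = 8.33 m.
Hydraulic radius R = A/P = 8.485/8.33 = 1.019 m.
From Manning's equation, V = (1/n) R^(2/3) S^(1/2) = (1/0.019) × 1.019^(2/3) × 0.00029^(1/2) = 0.907 m/s.

V = 0.907 m/s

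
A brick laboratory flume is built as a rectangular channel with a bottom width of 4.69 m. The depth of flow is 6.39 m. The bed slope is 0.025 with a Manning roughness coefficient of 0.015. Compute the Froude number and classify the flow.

supercritical

Flow area A = b·y = 4.69 × 6.39 = 29.97 m². Wetted perimeter P = b + 2y = 4.69 + 2×6.39 = 17.47 m.
Hydraulic radius R = A/P = 29.97/17.47 = 1.715 m.
V = (1/n) R^(2/3) √S = (1/0.015) × 1.715^(2/3) × √0.025 = 15.11 m/s. Hydraulic depth D_h = A/T = 29.97/4.69 = 6.39 m.
Froude number Fr = V/√(g·D_h) = 15.11/√(9.81×6.39) = 1.91, which is greater than 1, so the flow is supercritical.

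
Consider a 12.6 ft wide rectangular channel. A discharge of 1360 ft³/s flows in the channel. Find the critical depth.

For a rectangular channel, critical depth y_c = (q²/g)^(1/3) where q = Q/b = 1360/12.6 = 107.9 ft²/s.
So y_c = (107.9²/32.2)^(1/3) = 7.13 ft.

y_c = 7.13 ft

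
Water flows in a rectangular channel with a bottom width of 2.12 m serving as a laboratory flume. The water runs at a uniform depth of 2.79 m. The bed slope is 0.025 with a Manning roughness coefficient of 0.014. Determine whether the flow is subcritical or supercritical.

Flow area A = b·y = 2.12 × 2.79 = 5.915 m². Wetted perimeter P = b + 2y = 2.12 + 2×2.79 = 7.7 m.
Hydraulic radius R = A/P = 5.915/7.7 = 0.7682 m.
V = (1/n) R^(2/3) √S = (1/0.014) × 0.7682^(2/3) × √0.025 = 9.473 m/s. Hydraulic depth D_h = A/T = 5.915/2.12 = 2.79 m.
Froude number Fr = V/√(g·D_h) = 9.473/√(9.81×2.79) = 1.81, which is greater than 1, so the flow is supercritical.

supercritical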